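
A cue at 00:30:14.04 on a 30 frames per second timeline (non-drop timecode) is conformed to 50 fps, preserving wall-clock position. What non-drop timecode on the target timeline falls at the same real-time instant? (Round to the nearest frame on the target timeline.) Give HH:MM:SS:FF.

00:30:14:07

Source frame index: (0×3600 + 30×60 + 14) × 30 + 4 = 54424.
Real time: 54424 / (30) = 27212/15 s.
Target frame: (27212/15) × (50) = 272120/3 ≈ 90706.667 → 90707.
At 50 labels/s: frame 90707 → 00:30:14:07.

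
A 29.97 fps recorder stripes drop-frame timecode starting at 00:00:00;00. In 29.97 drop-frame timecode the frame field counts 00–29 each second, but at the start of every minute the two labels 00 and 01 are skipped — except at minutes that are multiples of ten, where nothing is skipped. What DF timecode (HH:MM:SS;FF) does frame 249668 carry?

02:18:50;18

Ten DF minutes hold 17982 frames, so frame 249668 lies in block 13 (frames 233766–251747) with 15902 frames into that block.
The block's first minute is 1800 frames and the rest 1798 each; 15902 frames reaches minute 8, so 13 × 18 + 8 × 2 = 250 labels have been skipped so far.
Adding those back, label number 249668 + 250 = 249918 at 30 labels/s is 8330 s + 18 f = 2 h 18 min 50 s frame 18, i.e. 02:18:50;18.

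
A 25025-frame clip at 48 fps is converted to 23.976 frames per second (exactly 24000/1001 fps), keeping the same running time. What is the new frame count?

Target frames = source frames × (target rate / source rate) = 25025 × (24000/1001)/(48) = 25025 × 500/1001 = 12500.

12500 frames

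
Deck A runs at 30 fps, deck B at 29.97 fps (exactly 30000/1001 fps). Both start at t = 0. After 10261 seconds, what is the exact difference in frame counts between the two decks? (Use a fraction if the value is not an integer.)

307830/1001 frames

A emits 30 × 10261 = 307830 frames; B emits 30000/1001 × 10261 = 307830000/1001.
Difference = 307830/1001 frames (≈ 307.5225); B is behind A.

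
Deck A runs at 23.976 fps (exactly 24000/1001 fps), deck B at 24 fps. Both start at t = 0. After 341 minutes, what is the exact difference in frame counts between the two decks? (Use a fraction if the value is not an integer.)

44640/91 frames

341 min = 20460 s.
A emits 24000/1001 × 20460 = 44640000/91 frames; B emits 24 × 20460 = 491040.
Difference = 44640/91 frames (≈ 490.5495); B is ahead of A.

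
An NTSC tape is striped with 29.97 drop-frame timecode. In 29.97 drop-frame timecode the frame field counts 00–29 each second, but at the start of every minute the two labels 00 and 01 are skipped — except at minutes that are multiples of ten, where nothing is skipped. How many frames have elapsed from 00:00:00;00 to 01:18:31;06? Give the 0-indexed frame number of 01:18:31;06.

As if non-drop at 30 labels/s: (1 × 3600 + 18 × 60 + 31) × 30 + 6 = 141336.
Minute boundaries passed: 78; those not divisible by 10: 78 − 7 = 71; dropped labels = 2 × 71 = 142.
Actual frame index = 141336 − 142 = 141194.

141194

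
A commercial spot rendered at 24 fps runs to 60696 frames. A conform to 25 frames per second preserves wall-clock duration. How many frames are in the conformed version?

Frames at target rate = 60696 × (25) / (24) = 63225.

63225 frames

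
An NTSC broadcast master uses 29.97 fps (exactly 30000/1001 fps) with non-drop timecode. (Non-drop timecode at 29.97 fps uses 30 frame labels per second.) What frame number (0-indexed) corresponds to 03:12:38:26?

Total seconds to the label: (3 × 3600 + 12 × 60 + 38) = 11558.
Frame index = 11558 × 30 + 26 = 346766.

frame 346766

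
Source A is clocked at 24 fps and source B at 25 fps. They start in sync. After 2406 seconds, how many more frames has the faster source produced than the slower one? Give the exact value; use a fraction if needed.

A emits 24 × 2406 = 57744 frames; B emits 25 × 2406 = 60150.
Difference = 2406 frames; B is ahead of A.

2406 frames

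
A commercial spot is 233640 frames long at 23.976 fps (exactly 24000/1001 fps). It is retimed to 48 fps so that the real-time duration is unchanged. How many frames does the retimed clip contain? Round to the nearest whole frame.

467747 frames

Frames at target rate = 233640 × (48) / (24000/1001) = 11693682/25 ≈ 467747.280.
Nearest whole frame: 467747.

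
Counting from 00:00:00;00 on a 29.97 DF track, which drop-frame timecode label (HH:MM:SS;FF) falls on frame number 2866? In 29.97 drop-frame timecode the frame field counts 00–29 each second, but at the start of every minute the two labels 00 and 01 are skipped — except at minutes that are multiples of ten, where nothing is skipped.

Ten DF minutes hold 17982 frames, so frame 2866 lies in block 0 (frames 0–17981) with 2866 frames into that block.
The block's first minute is 1800 frames and the rest 1798 each; 2866 frames reaches minute 1, so 0 × 18 + 1 × 2 = 2 labels have been skipped so far.
Adding those back, label number 2866 + 2 = 2868 at 30 labels/s is 95 s + 18 f = 0 h 1 min 35 s frame 18, i.e. 00:01:35;18.

00:01:35;18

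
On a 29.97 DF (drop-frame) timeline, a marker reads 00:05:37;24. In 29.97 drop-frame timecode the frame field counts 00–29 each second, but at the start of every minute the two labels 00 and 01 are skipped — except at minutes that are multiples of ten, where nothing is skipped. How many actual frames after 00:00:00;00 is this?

As if non-drop at 30 labels/s: (0 × 3600 + 5 × 60 + 37) × 30 + 24 = 10134.
Minute boundaries passed: 5; those not divisible by 10: 5 − 0 = 5; dropped labels = 2 × 5 = 10.
Actual frame index = 10134 − 10 = 10124.

10124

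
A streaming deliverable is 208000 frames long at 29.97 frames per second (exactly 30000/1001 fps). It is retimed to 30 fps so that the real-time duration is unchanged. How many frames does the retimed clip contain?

Target frames = source frames × (target rate / source rate) = 208000 × (30)/(30000/1001) = 208000 × 1001/1000 = 208208.

208208 frames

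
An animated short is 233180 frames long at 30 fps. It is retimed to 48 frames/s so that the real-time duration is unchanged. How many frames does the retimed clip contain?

373088 frames

Target frames = source frames × (target rate / source rate) = 233180 × (48)/(30) = 233180 × 8/5 = 373088.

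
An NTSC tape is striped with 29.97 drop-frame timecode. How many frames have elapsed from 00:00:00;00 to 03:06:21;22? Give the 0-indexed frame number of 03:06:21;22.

As if non-drop at 30 labels/s: (3 × 3600 + 6 × 60 + 21) × 30 + 22 = 335452.
Minute boundaries passed: 186; those not divisible by 10: 186 − 18 = 168; dropped labels = 2 × 168 = 336.
Actual frame index = 335452 − 336 = 335116.

335116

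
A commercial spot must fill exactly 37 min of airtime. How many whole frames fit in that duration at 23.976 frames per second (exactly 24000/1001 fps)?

37 min = 2220 s.
Frames = 2220 × 24000/1001 = 53280000/1001 ≈ 53226.7732.
Complete frames: 53226.

53226 frames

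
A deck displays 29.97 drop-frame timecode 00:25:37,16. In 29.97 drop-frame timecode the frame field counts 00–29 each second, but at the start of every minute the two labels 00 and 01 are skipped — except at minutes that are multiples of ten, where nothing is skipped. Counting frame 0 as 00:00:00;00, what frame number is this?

Complete 10-minute blocks: 2, each 17982 frames → 35964.
Remaining 5 whole minutes in the current block: 1800 + 4 × 1798 = 8992 frames.
Within the current minute: 37 × 30 + 16 − 2 = 1124 (labels ;00/;01 skipped at this minute). Total = 35964 + 8992 + 1124 = 46080.

46080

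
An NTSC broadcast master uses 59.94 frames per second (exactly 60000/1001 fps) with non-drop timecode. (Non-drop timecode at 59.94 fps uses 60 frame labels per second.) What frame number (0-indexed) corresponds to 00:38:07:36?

Total seconds to the label: (0 × 3600 + 38 × 60 + 7) = 2287.
Frame index = 2287 × 60 + 36 = 137256.

frame 137256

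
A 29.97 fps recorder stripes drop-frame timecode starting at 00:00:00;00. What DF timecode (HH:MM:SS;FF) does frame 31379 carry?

Each 10-minute DF block holds 10 × 60 × 30 − 9 × 2 = 17982 frames. 31379 ÷ 17982 → 1 full block, remainder 13397.
Within the partial block the first minute is 1800 frames and each further minute 1798, so 7 further minute boundaries passed. Total skipped labels = 18 × 1 + 2 × 7 = 32.
Non-drop label index = 31379 + 32 = 31411; at 30 labels/s that is 00:17:27:01, i.e. DF 00:17:27;01.

00:17:27;01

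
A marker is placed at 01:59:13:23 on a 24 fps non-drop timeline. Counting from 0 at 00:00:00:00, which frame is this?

Total seconds to the label: (1 × 3600 + 59 × 60 + 13) = 7153.
Frame index = 7153 × 24 + 23 = 171695.

171695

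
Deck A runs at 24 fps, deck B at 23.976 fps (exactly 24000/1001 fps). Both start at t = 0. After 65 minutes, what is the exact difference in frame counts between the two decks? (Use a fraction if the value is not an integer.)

7200/77 frames

65 min = 3900 s.
A emits 24 × 3900 = 93600 frames; B emits 24000/1001 × 3900 = 7200000/77.
Difference = 7200/77 frames (≈ 93.5065); B is behind A.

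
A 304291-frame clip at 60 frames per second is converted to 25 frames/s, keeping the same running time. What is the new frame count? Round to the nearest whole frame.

126788 frames

Frames at target rate = 304291 × (25) / (60) = 1521455/12 ≈ 126787.917.
Nearest whole frame: 126788.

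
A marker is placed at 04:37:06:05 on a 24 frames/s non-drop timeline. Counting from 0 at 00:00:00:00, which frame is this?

frame 399029

Total seconds to the label: (4 × 3600 + 37 × 60 + 6) = 16626.
Frame index = 16626 × 24 + 5 = 399029.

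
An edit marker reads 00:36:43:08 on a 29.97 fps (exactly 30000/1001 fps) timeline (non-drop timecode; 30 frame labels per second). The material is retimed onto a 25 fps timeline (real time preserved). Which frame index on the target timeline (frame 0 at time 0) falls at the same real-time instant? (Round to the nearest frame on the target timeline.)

Source frame index: (0×3600 + 36×60 + 43) × 30 + 8 = 66098.
Real time: 66098 / (30000/1001) = 33082049/15000 s.
Target frame: (33082049/15000) × (25) = 33082049/600 ≈ 55136.748 → 55137.

frame 55137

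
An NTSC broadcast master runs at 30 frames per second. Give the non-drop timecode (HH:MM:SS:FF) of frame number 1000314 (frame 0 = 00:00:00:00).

1000314 ÷ 30 = 33343 full seconds, remainder 24 frames.
33343 s = 9 h 15 min 43 s.
Timecode: 09:15:43:24.

09:15:43:24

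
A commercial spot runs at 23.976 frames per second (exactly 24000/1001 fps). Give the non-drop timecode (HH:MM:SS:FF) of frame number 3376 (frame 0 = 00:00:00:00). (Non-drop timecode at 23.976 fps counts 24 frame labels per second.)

00:02:20:16

3376 ÷ 24 = 140 full seconds, remainder 16 frames.
140 s = 0 h 2 min 20 s.
Timecode: 00:02:20:16.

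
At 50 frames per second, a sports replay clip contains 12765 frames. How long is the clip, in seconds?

255.3 seconds

Running time = 12765 / (50) = 255.3 s.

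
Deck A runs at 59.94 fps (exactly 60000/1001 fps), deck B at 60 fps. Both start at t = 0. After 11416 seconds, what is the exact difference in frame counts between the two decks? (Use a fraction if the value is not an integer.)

A emits 60000/1001 × 11416 = 684960000/1001 frames; B emits 60 × 11416 = 684960.
Difference = 684960/1001 frames (≈ 684.2757); B is ahead of A.

684960/1001 frames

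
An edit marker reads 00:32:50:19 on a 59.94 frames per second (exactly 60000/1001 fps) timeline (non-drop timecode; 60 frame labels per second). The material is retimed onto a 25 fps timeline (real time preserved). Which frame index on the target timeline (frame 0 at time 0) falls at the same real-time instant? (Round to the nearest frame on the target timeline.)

Source frame index: (0×3600 + 32×60 + 50) × 60 + 19 = 118219.
Real time: 118219 / (60000/1001) = 118337219/60000 s.
Target frame: (118337219/60000) × (25) = 118337219/2400 ≈ 49307.175 → 49307.

frame 49307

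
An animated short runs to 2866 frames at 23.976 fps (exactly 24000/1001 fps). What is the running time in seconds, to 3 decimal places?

119.536 seconds

Running time = 2866 × 1001/24000 = 1434433/12000 s ≈ 119.536 s.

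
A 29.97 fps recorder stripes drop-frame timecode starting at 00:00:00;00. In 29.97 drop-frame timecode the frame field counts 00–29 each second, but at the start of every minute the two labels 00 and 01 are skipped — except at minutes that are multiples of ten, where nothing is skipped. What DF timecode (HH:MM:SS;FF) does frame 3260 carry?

00:01:48;22

Each 10-minute DF block holds 10 × 60 × 30 − 9 × 2 = 17982 frames. 3260 ÷ 17982 → 0 full blocks, remainder 3260.
Within the partial block the first minute is 1800 frames and each further minute 1798, so 1 further minute boundary passed. Total skipped labels = 18 × 0 + 2 × 1 = 2.
Non-drop label index = 3260 + 2 = 3262; at 30 labels/s that is 00:01:48:22, i.e. DF 00:01:48;22.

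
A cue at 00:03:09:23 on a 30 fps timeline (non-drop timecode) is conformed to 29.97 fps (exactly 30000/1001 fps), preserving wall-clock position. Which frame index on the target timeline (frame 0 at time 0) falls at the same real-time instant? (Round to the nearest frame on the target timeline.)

frame 5687

Source frame index: (0×3600 + 3×60 + 9) × 30 + 23 = 5693.
Real time: 5693 / (30) = 5693/30 s.
Target frame: (5693/30) × (30000/1001) = 5693000/1001 ≈ 5687.313 → 5687.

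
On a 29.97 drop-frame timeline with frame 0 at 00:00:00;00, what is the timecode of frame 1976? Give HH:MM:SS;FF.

00:01:05;28

Each 10-minute DF block holds 10 × 60 × 30 − 9 × 2 = 17982 frames. 1976 ÷ 17982 → 0 full blocks, remainder 1976.
Within the partial block the first minute is 1800 frames and each further minute 1798, so 1 further minute boundary passed. Total skipped labels = 18 × 0 + 2 × 1 = 2.
Non-drop label index = 1976 + 2 = 1978; at 30 labels/s that is 00:01:05:28, i.e. DF 00:01:05;28.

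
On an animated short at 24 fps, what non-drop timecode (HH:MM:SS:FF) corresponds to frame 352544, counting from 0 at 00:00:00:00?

352544 ÷ 24 = 14689 full seconds, remainder 8 frames.
14689 s = 4 h 4 min 49 s.
Timecode: 04:04:49:08.

04:04:49:08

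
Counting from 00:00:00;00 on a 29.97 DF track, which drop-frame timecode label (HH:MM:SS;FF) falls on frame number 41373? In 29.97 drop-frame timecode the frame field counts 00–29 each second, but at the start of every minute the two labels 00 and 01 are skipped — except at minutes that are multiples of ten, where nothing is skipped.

Ten DF minutes hold 17982 frames, so frame 41373 lies in block 2 (frames 35964–53945) with 5409 frames into that block.
The block's first minute is 1800 frames and the rest 1798 each; 5409 frames reaches minute 3, so 2 × 18 + 3 × 2 = 42 labels have been skipped so far.
Adding those back, label number 41373 + 42 = 41415 at 30 labels/s is 1380 s + 15 f = 0 h 23 min 0 s frame 15, i.e. 00:23:00;15.

00:23:00;15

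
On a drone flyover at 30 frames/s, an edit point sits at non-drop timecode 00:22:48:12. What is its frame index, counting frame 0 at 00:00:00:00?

41052

Total seconds to the label: (0 × 3600 + 22 × 60 + 48) = 1368.
Frame index = 1368 × 30 + 12 = 41052.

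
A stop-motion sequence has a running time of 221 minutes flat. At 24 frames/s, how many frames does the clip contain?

318240 frames

221 min = 13260 s.
Frames = 13260 × 24 = 318240.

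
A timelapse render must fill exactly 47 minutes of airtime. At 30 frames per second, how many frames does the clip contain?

84600 frames

47 min = 2820 s.
Frames = 2820 × 30 = 84600.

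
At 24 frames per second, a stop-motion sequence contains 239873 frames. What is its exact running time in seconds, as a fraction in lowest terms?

Running time = 239873 ÷ (24) = 239873 × 1/24 = 239873/24 s.

239873/24 seconds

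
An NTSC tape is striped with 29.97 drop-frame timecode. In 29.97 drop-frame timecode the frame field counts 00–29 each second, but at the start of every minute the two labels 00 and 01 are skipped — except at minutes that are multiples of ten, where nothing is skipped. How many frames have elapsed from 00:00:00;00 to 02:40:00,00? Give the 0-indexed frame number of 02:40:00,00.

Complete 10-minute blocks: 16, each 17982 frames → 287712.
Remaining 0 whole minutes in the current block: 0 frames.
Within the current minute: 0 × 30 + 0 = 0. Total = 287712 + 0 + 0 = 287712.

287712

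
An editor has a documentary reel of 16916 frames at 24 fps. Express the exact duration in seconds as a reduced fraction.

4229/6 seconds

Running time = 16916 ÷ (24) = 16916 × 1/24 = 4229/6 s.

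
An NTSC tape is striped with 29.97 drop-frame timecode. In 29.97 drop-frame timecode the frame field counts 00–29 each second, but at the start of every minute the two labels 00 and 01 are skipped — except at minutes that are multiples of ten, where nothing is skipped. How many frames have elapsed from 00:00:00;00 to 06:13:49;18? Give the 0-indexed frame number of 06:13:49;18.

672216

Complete 10-minute blocks: 37, each 17982 frames → 665334.
Remaining 3 whole minutes in the current block: 1800 + 2 × 1798 = 5396 frames.
Within the current minute: 49 × 30 + 18 − 2 = 1486 (labels ;00/;01 skipped at this minute). Total = 665334 + 5396 + 1486 = 672216.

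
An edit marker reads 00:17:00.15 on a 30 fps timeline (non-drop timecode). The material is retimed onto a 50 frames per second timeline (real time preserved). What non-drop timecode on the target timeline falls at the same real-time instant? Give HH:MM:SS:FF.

00:17:00:25

Source frame index: (0×3600 + 17×60 + 0) × 30 + 15 = 30615.
Real time: 30615 / (30) = 2041/2 s.
Target frame: (2041/2) × (50) = 51025.
At 50 labels/s: frame 51025 → 00:17:00:25.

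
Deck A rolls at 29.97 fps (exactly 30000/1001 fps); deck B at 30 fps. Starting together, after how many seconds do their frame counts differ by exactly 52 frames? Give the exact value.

26026/15 seconds

The gap grows by |30 − 30000/1001| = 30/1001 frames per second.
Time for a 52-frame gap: 52 ÷ (30/1001) = 26026/15 s.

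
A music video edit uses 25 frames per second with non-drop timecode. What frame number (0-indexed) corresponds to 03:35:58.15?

Total seconds to the label: (3 × 3600 + 35 × 60 + 58) = 12958.
Frame index = 12958 × 25 + 15 = 323965.

frame 323965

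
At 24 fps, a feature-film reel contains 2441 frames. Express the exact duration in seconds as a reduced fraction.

2441/24 seconds

Running time = 2441 ÷ (24) = 2441 × 1/24 = 2441/24 s.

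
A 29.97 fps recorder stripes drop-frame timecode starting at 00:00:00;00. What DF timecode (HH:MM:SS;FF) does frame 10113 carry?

Each 10-minute DF block holds 10 × 60 × 30 − 9 × 2 = 17982 frames. 10113 ÷ 17982 → 0 full blocks, remainder 10113.
Within the partial block the first minute is 1800 frames and each further minute 1798, so 5 further minute boundaries passed. Total skipped labels = 18 × 0 + 2 × 5 = 10.
Non-drop label index = 10113 + 10 = 10123; at 30 labels/s that is 00:05:37:13, i.e. DF 00:05:37;13.

00:05:37;13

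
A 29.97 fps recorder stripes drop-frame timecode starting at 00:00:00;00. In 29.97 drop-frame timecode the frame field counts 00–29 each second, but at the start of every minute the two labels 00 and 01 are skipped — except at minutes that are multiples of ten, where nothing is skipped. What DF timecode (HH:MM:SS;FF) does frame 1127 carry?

Each 10-minute DF block holds 10 × 60 × 30 − 9 × 2 = 17982 frames. 1127 ÷ 17982 → 0 full blocks, remainder 1127.
Within the partial block the first minute is 1800 frames and each further minute 1798, so 0 further minute boundaries passed. Total skipped labels = 18 × 0 + 2 × 0 = 0.
Non-drop label index = 1127 + 0 = 1127; at 30 labels/s that is 00:00:37:17, i.e. DF 00:00:37;17.

00:00:37;17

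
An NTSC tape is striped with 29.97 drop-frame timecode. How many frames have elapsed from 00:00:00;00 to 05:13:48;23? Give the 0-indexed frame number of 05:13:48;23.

As if non-drop at 30 labels/s: (5 × 3600 + 13 × 60 + 48) × 30 + 23 = 564863.
Minute boundaries passed: 313; those not divisible by 10: 313 − 31 = 282; dropped labels = 2 × 282 = 564.
Actual frame index = 564863 − 564 = 564299.

564299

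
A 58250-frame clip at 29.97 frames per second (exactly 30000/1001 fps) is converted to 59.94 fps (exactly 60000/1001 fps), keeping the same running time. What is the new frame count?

Frames at target rate = 58250 × (60000/1001) / (30000/1001) = 116500.

116500 frames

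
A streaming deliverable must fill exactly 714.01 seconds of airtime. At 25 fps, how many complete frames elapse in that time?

17850 frames

Frames = 714.01 × 25 = 71401/4 ≈ 17850.2500.
Complete frames: 17850.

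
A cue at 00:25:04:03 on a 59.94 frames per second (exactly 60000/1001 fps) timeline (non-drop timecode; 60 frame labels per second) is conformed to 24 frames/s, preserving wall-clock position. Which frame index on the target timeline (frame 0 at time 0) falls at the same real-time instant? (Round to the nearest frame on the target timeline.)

Source frame index: (0×3600 + 25×60 + 4) × 60 + 3 = 90243.
Real time: 90243 / (60000/1001) = 30111081/20000 s.
Target frame: (30111081/20000) × (24) = 90333243/2500 ≈ 36133.297 → 36133.

frame 36133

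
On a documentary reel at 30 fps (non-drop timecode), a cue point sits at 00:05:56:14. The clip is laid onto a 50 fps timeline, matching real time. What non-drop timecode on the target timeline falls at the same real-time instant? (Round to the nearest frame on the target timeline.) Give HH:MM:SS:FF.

Source frame index: (0×3600 + 5×60 + 56) × 30 + 14 = 10694.
Real time: 10694 / (30) = 5347/15 s.
Target frame: (5347/15) × (50) = 53470/3 ≈ 17823.333 → 17823.
At 50 labels/s: frame 17823 → 00:05:56:23.

00:05:56:23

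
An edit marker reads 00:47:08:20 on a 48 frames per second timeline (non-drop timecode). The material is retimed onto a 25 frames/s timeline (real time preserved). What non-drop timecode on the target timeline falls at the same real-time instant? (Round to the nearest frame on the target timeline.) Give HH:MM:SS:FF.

Source frame index: (0×3600 + 47×60 + 8) × 48 + 20 = 135764.
Real time: 135764 / (48) = 33941/12 s.
Target frame: (33941/12) × (25) = 848525/12 ≈ 70710.417 → 70710.
At 25 labels/s: frame 70710 → 00:47:08:10.

00:47:08:10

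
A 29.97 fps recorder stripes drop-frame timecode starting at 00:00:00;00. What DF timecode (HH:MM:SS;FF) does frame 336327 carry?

Each 10-minute DF block holds 10 × 60 × 30 − 9 × 2 = 17982 frames. 336327 ÷ 17982 → 18 full blocks, remainder 12651.
Within the partial block the first minute is 1800 frames and each further minute 1798, so 7 further minute boundaries passed. Total skipped labels = 18 × 18 + 2 × 7 = 338.
Non-drop label index = 336327 + 338 = 336665; at 30 labels/s that is 03:07:02:05, i.e. DF 03:07:02;05.

03:07:02;05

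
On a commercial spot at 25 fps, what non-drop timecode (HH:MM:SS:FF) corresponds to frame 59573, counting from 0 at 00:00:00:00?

00:39:42:23

59573 ÷ 25 = 2382 full seconds, remainder 23 frames.
2382 s = 0 h 39 min 42 s.
Timecode: 00:39:42:23.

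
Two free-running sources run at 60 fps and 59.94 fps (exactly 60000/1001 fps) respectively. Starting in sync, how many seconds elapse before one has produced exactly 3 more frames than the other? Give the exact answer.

50.05 seconds

The gap grows by |60000/1001 − 60| = 60/1001 frames per second.
Time for a 3-frame gap: 3 ÷ (60/1001) = 50.05 s.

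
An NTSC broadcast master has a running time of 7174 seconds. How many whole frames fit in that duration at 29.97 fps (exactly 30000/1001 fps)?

215004 frames

Frames = 7174 × 30000/1001 = 215220000/1001 ≈ 215004.9950.
Complete frames: 215004.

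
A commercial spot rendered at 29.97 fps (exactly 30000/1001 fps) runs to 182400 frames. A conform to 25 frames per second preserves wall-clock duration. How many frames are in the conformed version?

152152 frames

Target frames = source frames × (target rate / source rate) = 182400 × (25)/(30000/1001) = 182400 × 1001/1200 = 152152.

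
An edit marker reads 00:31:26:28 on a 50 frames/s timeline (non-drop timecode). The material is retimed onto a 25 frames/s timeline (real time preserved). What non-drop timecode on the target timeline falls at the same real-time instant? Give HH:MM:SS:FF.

00:31:26:14

Source frame index: (0×3600 + 31×60 + 26) × 50 + 28 = 94328.
Real time: 94328 / (50) = 47164/25 s.
Target frame: (47164/25) × (25) = 47164.
At 25 labels/s: frame 47164 → 00:31:26:14.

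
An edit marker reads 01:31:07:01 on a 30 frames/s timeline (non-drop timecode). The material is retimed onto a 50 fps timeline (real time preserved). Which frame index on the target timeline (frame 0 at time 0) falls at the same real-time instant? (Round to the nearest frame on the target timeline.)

Source frame index: (1×3600 + 31×60 + 7) × 30 + 1 = 164011.
Real time: 164011 / (30) = 164011/30 s.
Target frame: (164011/30) × (50) = 820055/3 ≈ 273351.667 → 273352.

frame 273352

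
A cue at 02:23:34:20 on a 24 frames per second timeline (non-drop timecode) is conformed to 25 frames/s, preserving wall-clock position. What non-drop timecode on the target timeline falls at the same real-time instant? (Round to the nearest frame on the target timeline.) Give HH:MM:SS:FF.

02:23:34:21

Source frame index: (2×3600 + 23×60 + 34) × 24 + 20 = 206756.
Real time: 206756 / (24) = 51689/6 s.
Target frame: (51689/6) × (25) = 1292225/6 ≈ 215370.833 → 215371.
At 25 labels/s: frame 215371 → 02:23:34:21.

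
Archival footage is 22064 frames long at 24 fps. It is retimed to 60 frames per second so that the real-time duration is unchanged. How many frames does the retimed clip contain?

Frames at target rate = 22064 × (60) / (24) = 55160.

55160 frames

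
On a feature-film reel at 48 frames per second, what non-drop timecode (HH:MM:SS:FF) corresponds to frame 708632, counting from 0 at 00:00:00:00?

04:06:03:08

708632 ÷ 48 = 14763 full seconds, remainder 8 frames.
14763 s = 4 h 6 min 3 s.
Timecode: 04:06:03:08.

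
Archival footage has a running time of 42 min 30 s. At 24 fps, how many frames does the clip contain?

42 min 30 s = 2550 s.
Frames = 2550 × 24 = 61200.

61200 frames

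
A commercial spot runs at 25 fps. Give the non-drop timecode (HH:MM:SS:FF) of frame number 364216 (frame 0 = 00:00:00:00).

04:02:48:16

364216 ÷ 25 = 14568 full seconds, remainder 16 frames.
14568 s = 4 h 2 min 48 s.
Timecode: 04:02:48:16.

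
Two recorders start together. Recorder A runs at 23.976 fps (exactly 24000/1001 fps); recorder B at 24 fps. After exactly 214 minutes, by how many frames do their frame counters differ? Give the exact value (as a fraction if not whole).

214 min = 12840 s.
A emits 24000/1001 × 12840 = 308160000/1001 frames; B emits 24 × 12840 = 308160.
Difference = 308160/1001 frames (≈ 307.8521); B is ahead of A.

308160/1001 frames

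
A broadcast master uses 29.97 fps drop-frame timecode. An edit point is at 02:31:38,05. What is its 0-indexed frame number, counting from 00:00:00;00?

272673

As if non-drop at 30 labels/s: (2 × 3600 + 31 × 60 + 38) × 30 + 5 = 272945.
Minute boundaries passed: 151; those not divisible by 10: 151 − 15 = 136; dropped labels = 2 × 136 = 272.
Actual frame index = 272945 − 272 = 272673.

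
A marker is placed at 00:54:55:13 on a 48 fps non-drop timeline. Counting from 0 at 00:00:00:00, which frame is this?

158173

Total seconds to the label: (0 × 3600 + 54 × 60 + 55) = 3295.
Frame index = 3295 × 48 + 13 = 158173.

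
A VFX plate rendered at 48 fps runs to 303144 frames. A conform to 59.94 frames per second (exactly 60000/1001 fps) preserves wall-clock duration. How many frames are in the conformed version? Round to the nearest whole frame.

378551 frames

Frames at target rate = 303144 × (60000/1001) / (48) = 378930000/1001 ≈ 378551.449.
Nearest whole frame: 378551.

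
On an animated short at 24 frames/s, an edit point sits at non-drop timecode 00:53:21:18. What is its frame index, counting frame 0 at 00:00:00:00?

76842

Total seconds to the label: (0 × 3600 + 53 × 60 + 21) = 3201.
Frame index = 3201 × 24 + 18 = 76842.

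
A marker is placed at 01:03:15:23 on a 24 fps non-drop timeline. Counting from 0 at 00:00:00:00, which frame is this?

Total seconds to the label: (1 × 3600 + 3 × 60 + 15) = 3795.
Frame index = 3795 × 24 + 23 = 91103.

91103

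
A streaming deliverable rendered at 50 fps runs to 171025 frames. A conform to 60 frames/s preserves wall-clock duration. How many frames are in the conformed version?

Target frames = source frames × (target rate / source rate) = 171025 × (60)/(50) = 171025 × 6/5 = 205230.

205230 frames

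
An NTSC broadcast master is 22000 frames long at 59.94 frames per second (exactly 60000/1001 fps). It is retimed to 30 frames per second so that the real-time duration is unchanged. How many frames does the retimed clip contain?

Target frames = source frames × (target rate / source rate) = 22000 × (30)/(60000/1001) = 22000 × 1001/2000 = 11011.

11011 frames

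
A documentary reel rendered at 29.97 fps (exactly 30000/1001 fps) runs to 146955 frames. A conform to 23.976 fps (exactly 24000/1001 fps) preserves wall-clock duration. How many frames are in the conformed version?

117564 frames

Target frames = source frames × (target rate / source rate) = 146955 × (24000/1001)/(30000/1001) = 146955 × 4/5 = 117564.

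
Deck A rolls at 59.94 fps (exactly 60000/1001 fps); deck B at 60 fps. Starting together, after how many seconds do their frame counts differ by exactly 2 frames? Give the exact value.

The gap grows by |60 − 60000/1001| = 60/1001 frames per second.
Time for a 2-frame gap: 2 ÷ (60/1001) = 1001/30 s.

1001/30 seconds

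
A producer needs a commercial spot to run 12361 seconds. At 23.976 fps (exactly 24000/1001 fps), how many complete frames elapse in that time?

296367 frames

Frames = 12361 × 24000/1001 = 296664000/1001 ≈ 296367.6324.
Complete frames: 296367.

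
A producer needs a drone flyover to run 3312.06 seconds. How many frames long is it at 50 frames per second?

165603 frames

Frames = 3312.06 × 50 = 165603.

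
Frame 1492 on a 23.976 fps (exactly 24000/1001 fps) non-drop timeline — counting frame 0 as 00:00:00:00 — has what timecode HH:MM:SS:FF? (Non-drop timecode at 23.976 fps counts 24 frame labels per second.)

00:01:02:04

1492 ÷ 24 = 62 full seconds, remainder 4 frames.
62 s = 0 h 1 min 2 s.
Timecode: 00:01:02:04.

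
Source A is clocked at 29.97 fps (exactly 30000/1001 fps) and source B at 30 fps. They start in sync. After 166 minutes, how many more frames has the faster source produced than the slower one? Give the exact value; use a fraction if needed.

298800/1001 frames

166 min = 9960 s.
A emits 30000/1001 × 9960 = 298800000/1001 frames; B emits 30 × 9960 = 298800.
Difference = 298800/1001 frames (≈ 298.5015); B is ahead of A.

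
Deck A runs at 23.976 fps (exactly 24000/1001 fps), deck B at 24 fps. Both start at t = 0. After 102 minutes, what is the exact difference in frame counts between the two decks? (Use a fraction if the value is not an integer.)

146880/1001 frames

102 min = 6120 s.
A emits 24000/1001 × 6120 = 146880000/1001 frames; B emits 24 × 6120 = 146880.
Difference = 146880/1001 frames (≈ 146.7333); B is ahead of A.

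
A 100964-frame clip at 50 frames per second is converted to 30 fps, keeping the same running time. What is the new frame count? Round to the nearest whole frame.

Frames at target rate = 100964 × (30) / (50) = 302892/5 ≈ 60578.400.
Nearest whole frame: 60578.

60578 frames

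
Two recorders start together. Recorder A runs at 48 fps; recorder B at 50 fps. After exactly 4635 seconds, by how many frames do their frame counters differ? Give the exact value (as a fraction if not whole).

9270 frames

A emits 48 × 4635 = 222480 frames; B emits 50 × 4635 = 231750.
Difference = 9270 frames; B is ahead of A.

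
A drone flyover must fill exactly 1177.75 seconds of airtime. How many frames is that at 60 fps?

70665 frames

Frames = 1177.75 × 60 = 70665.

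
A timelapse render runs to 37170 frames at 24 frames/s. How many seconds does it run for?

1548.75 seconds

Running time = 37170 / (24) = 1548.75 s.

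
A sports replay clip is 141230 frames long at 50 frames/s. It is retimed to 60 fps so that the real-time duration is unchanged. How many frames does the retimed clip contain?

169476 frames

Target frames = source frames × (target rate / source rate) = 141230 × (60)/(50) = 141230 × 6/5 = 169476.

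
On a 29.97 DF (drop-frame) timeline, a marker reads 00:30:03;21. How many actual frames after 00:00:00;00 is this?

Complete 10-minute blocks: 3, each 17982 frames → 53946.
Remaining 0 whole minutes in the current block: 0 frames.
Within the current minute: 3 × 30 + 21 = 111. Total = 53946 + 0 + 111 = 54057.

54057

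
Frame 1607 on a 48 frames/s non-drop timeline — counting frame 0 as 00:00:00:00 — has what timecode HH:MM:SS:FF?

00:00:33:23

1607 ÷ 48 = 33 full seconds, remainder 23 frames.
33 s = 0 h 0 min 33 s.
Timecode: 00:00:33:23.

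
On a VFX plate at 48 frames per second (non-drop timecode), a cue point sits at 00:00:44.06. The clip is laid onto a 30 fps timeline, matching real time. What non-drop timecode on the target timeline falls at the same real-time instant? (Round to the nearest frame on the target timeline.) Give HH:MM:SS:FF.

Source frame index: (0×3600 + 0×60 + 44) × 48 + 6 = 2118.
Real time: 2118 / (48) = 353/8 s.
Target frame: (353/8) × (30) = 5295/4 ≈ 1323.750 → 1324.
At 30 labels/s: frame 1324 → 00:00:44:04.

00:00:44:04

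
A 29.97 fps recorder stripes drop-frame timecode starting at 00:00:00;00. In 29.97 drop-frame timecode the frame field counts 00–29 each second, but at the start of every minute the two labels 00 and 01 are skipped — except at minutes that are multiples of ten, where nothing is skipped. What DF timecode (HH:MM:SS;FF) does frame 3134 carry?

Ten DF minutes hold 17982 frames, so frame 3134 lies in block 0 (frames 0–17981) with 3134 frames into that block.
The block's first minute is 1800 frames and the rest 1798 each; 3134 frames reaches minute 1, so 0 × 18 + 1 × 2 = 2 labels have been skipped so far.
Adding those back, label number 3134 + 2 = 3136 at 30 labels/s is 104 s + 16 f = 0 h 1 min 44 s frame 16, i.e. 00:01:44;16.

00:01:44;16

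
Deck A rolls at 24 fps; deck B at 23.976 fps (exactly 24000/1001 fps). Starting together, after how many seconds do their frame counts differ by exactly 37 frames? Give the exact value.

The gap grows by |24000/1001 − 24| = 24/1001 frames per second.
Time for a 37-frame gap: 37 ÷ (24/1001) = 37037/24 s.

37037/24 seconds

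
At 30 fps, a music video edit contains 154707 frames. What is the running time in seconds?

5156.9 seconds

Running time = 154707 / (30) = 5156.9 s.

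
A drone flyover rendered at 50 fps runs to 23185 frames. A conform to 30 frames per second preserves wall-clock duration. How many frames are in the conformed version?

Target frames = source frames × (target rate / source rate) = 23185 × (30)/(50) = 23185 × 3/5 = 13911.

13911 frames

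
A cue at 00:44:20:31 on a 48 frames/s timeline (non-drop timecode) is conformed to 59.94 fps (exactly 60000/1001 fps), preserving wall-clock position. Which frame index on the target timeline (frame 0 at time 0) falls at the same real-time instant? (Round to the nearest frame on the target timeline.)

frame 159479

Source frame index: (0×3600 + 44×60 + 20) × 48 + 31 = 127711.
Real time: 127711 / (48) = 127711/48 s.
Target frame: (127711/48) × (60000/1001) = 159638750/1001 ≈ 159479.271 → 159479.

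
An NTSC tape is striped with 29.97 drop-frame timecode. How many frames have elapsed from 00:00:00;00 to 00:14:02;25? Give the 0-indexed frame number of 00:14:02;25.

Complete 10-minute blocks: 1, each 17982 frames → 17982.
Remaining 4 whole minutes in the current block: 1800 + 3 × 1798 = 7194 frames.
Within the current minute: 2 × 30 + 25 − 2 = 83 (labels ;00/;01 skipped at this minute). Total = 17982 + 7194 + 83 = 25259.

25259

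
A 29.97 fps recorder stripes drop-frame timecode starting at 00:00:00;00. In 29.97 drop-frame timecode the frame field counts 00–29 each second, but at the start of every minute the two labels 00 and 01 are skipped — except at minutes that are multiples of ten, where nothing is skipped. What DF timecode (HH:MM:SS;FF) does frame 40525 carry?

00:22:32;05

Each 10-minute DF block holds 10 × 60 × 30 − 9 × 2 = 17982 frames. 40525 ÷ 17982 → 2 full blocks, remainder 4561.
Within the partial block the first minute is 1800 frames and each further minute 1798, so 2 further minute boundaries passed. Total skipped labels = 18 × 2 + 2 × 2 = 40.
Non-drop label index = 40525 + 40 = 40565; at 30 labels/s that is 00:22:32:05, i.e. DF 00:22:32;05.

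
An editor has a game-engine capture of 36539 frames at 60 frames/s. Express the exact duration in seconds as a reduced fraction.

36539/60 seconds

Running time = 36539 ÷ (60) = 36539 × 1/60 = 36539/60 s.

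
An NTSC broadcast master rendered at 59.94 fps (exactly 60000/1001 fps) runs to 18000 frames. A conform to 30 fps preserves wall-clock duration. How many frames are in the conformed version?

9009 frames

Target frames = source frames × (target rate / source rate) = 18000 × (30)/(60000/1001) = 18000 × 1001/2000 = 9009.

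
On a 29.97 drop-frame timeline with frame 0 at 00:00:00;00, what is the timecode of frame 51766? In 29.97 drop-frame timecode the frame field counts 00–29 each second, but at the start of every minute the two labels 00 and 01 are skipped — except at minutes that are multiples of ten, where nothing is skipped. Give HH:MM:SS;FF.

00:28:47;08

Ten DF minutes hold 17982 frames, so frame 51766 lies in block 2 (frames 35964–53945) with 15802 frames into that block.
The block's first minute is 1800 frames and the rest 1798 each; 15802 frames reaches minute 8, so 2 × 18 + 8 × 2 = 52 labels have been skipped so far.
Adding those back, label number 51766 + 52 = 51818 at 30 labels/s is 1727 s + 8 f = 0 h 28 min 47 s frame 8, i.e. 00:28:47;08.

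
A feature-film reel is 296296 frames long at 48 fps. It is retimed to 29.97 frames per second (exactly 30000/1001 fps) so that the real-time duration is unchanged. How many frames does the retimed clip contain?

Target frames = source frames × (target rate / source rate) = 296296 × (30000/1001)/(48) = 296296 × 625/1001 = 185000.

185000 frames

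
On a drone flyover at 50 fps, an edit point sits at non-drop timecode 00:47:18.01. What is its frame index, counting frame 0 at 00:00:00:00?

141901

Total seconds to the label: (0 × 3600 + 47 × 60 + 18) = 2838.
Frame index = 2838 × 50 + 1 = 141901.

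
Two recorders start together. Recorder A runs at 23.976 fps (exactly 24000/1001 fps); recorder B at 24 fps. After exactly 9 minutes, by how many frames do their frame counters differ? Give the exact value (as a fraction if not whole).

12960/1001 frames

9 min = 540 s.
A emits 24000/1001 × 540 = 12960000/1001 frames; B emits 24 × 540 = 12960.
Difference = 12960/1001 frames (≈ 12.9471); B is ahead of A.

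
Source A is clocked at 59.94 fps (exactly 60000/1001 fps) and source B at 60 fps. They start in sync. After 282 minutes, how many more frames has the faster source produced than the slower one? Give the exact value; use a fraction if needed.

1015200/1001 frames

282 min = 16920 s.
A emits 60000/1001 × 16920 = 1015200000/1001 frames; B emits 60 × 16920 = 1015200.
Difference = 1015200/1001 frames (≈ 1014.1858); B is ahead of A.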